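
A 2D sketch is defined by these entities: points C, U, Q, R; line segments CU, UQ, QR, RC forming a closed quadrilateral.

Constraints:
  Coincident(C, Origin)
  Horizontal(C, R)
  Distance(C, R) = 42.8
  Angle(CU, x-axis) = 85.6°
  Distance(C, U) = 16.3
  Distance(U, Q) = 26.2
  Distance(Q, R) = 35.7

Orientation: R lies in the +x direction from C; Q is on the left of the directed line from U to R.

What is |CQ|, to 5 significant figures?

38.161

C is at the origin; C and R share the same y with |CR| = 42.8 and R in +x, so R = (42.8, 0). CU runs at 85.6° with |CU| = 16.3, so U = (1.2505, 16.252). Q is determined by |UQ| = 26.2 and |QR| = 35.7 together: it lies at the intersection of circle(U, 26.2) and circle(R, 35.7). With |UR| = 44.615, the foot of the radical line on UR is 15.717 from U and the perpendicular offset is √(26.2² − 15.717²) = 20.962. Taking the left-of-UR solution: Q = (23.524, 30.049).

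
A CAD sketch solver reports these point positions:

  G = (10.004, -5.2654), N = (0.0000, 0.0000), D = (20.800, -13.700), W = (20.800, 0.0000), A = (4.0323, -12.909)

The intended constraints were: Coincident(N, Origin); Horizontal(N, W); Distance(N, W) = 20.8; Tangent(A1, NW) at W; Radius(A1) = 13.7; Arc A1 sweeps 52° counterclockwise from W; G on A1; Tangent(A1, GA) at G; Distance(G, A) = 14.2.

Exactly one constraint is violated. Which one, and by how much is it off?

Distance(G, A) = 14.2 — off by 4.50.

N = (0.00, 0.00) ✓; N.y = 0.00, W.y = 0.00 ✓; |NW| = 20.80 ✓; ∠(DW, WN) = 90.00° ✓; |DW| = 13.70 ✓; bearing(D→G) − bearing(D→W) = 52.00° ✓; |DG| = 13.70 ✓; ∠(DG, GA) = 90.00° ✓; |GA| = 9.700 ✗.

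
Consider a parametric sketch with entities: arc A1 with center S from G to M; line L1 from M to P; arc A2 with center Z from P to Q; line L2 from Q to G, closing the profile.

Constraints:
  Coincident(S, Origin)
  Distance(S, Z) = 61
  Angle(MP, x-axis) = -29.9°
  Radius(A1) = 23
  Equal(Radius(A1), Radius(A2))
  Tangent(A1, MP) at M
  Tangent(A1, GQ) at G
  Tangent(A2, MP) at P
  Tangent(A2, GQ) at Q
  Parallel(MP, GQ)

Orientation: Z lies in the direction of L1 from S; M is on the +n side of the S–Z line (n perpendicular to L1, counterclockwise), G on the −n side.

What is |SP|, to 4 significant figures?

65.19

The slot axis is L1's direction at -29.9°, so u = (cos -29.9°, sin -29.9°) = (0.8669, -0.4985) and n = (−sin -29.9°, cos -29.9°) = (0.4985, 0.8669). S is at the origin and Z lies 61.0 along u from S, so Z = 61.0·u = (52.88, -30.41). Tangency of A1 to both parallel lines with radius 23.0 puts M and G at S ± 23.0·n: M = (11.47, 19.94), G = (-11.47, -19.94). Equal radii place P and Q the same way about Z: P = Z + 23.0·n = (64.35, -10.47), Q = Z − 23.0·n = (41.42, -50.35). Then |SP| = |P − S| = 65.19.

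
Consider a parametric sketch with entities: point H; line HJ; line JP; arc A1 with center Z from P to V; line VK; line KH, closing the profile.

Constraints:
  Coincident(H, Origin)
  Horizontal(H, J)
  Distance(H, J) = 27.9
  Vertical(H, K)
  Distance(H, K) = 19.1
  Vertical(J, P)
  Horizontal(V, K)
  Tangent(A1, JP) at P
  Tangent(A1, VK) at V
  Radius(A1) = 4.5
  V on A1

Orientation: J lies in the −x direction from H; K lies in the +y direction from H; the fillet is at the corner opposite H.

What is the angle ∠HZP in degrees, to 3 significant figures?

148°

The virtual corner opposite H is at (-27.9, 19.1). Tangency of A1 to JP means the radius ZP is perpendicular to JP and since A1 is tangent to VK there, ZV ⟂ VK, with radius 4.5, so the center Z sits 4.5 in from both sides at Z = (-23.4, 14.6). That places the tangent points at P = (-27.9, 14.6) on JP and V = (-23.4, 19.1) on VK. Then cos ∠HZP = ZH·ZP / (|ZH||ZP|), giving 148°.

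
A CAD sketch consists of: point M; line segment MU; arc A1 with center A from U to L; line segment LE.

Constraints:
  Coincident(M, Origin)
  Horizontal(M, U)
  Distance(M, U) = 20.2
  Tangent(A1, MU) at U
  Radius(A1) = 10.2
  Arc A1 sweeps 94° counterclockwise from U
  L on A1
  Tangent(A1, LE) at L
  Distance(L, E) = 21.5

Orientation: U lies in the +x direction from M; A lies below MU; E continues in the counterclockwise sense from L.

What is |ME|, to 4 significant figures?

34.35

M is at the origin; M and U share the same y with |MU| = 20.2 and U on the +x side, so U = (20.20, 0.000). A1 meets MU tangentially, so AU is at right angles to MU, so A = U + (0, -10.2) = (20.20, -10.20). On A1, U sits at bearing 90° from A; a 94° counterclockwise sweep puts L at bearing 184°, so L = A + 10.2·(cos 184°, sin 184°) = (10.02, -10.91). Tangency of A1 to LE means the radius AL is perpendicular to LE, so LE runs along (−sin 184°, cos 184°); with |LE| = 21.5, E = (11.52, -32.36). Then |ME| = |E − M| = 34.35.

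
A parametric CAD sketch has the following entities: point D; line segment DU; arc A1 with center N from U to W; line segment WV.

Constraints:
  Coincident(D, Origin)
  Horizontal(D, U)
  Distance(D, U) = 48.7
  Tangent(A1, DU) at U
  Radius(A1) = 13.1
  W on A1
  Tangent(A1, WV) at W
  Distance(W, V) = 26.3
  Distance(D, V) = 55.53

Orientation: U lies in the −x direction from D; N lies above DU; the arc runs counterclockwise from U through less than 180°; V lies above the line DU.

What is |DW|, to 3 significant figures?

38.4

D is at the origin; DU is horizontal with |DU| = 48.7 and U on the −x side, so U = (-48.7, 0.00). The tangent condition forces NU to be normal to DU, so N = U + (0, 13.1) = (-48.7, 13.1). Since NW ⟂ WV (tangency), |NV| = √(13.1² + 26.3²) = 29.4 regardless of where W sits on A1. So V lies on both circle(D, 55.53) and circle(N, 29.4); the above-DU intersection is V = (-38.0, 40.5). W is the foot of the tangent from V: W = (-35.7, 14.3).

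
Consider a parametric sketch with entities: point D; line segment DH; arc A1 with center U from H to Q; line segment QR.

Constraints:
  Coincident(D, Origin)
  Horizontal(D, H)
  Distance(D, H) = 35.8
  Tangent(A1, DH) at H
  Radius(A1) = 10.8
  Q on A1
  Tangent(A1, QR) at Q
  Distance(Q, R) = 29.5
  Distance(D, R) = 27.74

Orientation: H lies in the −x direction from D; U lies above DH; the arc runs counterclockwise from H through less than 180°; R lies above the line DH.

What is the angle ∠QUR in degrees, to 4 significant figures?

69.89°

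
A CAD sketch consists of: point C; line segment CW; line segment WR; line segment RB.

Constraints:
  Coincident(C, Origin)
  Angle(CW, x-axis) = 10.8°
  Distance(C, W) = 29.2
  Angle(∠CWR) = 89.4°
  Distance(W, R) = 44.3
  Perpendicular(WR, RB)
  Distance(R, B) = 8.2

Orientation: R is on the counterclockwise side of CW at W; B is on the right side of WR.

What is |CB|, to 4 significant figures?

57.74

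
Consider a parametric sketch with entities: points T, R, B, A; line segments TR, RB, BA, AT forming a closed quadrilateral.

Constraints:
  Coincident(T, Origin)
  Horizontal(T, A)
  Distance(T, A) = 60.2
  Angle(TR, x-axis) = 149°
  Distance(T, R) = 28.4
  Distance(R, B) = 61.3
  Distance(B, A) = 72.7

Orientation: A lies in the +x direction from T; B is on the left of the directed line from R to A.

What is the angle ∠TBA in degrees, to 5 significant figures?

52.436°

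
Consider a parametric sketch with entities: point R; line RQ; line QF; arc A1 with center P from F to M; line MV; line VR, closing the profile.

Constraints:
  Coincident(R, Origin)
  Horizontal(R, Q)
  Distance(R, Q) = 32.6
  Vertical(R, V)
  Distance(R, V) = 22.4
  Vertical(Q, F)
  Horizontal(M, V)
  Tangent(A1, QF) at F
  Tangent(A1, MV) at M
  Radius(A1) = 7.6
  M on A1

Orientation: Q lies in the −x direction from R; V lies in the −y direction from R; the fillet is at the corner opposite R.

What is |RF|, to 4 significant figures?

35.80

R is at the origin; R and Q share the same y with |RQ| = 32.6 and Q on the −x side, so Q = (-32.60, 0.000). RV is vertical with |RV| = 22.4 and V on the −y side, so V = (0.000, -22.40). The virtual corner opposite R is at (-32.60, -22.40). Tangency of A1 to QF means the radius PF is perpendicular to QF and A1 meets MV tangentially, so PM is at right angles to MV, with radius 7.6, so the center P sits 7.6 in from both sides at P = (-25.00, -14.80). That places the tangent points at F = (-32.60, -14.80) on QF and M = (-25.00, -22.40) on MV. Then |RF| = |F − R| = 35.80.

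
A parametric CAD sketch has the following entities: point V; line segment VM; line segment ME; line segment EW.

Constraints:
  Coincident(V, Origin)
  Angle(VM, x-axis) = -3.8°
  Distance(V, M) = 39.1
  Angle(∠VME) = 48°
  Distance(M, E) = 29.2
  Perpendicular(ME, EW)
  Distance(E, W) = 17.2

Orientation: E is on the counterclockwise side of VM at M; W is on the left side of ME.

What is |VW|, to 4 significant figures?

12.24

V is at the origin; VM runs at -3.8° with length 39.1, so M = 39.1·(cos -3.8°, sin -3.8°) = (39.01, -2.591). ∠VME = 48.0°, so ME runs at -3.8° + (180° − 48.0°) = 128.2° from the x-axis; with |ME| = 29.2, E = M + 29.2·(cos 128.2°, sin 128.2°) = (20.96, 20.36). ME is perpendicular to EW; with |EW| = 17.2 on the left of ME, W = E + 17.2·(-0.7859, -0.6184) = (7.440, 9.719). Then |VW| = |W − V| = 12.24.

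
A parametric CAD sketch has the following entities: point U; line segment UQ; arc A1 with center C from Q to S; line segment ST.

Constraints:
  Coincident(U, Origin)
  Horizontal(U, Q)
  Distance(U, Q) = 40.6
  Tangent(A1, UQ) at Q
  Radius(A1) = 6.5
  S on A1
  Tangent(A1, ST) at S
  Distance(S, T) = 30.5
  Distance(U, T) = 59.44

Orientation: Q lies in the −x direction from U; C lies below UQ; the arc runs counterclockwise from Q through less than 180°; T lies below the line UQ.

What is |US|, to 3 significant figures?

47.6

U is at the origin; UQ is horizontal with |UQ| = 40.6 and Q on the −x side, so Q = (-40.6, 0.00). Since A1 is tangent to UQ there, CQ ⟂ UQ, so C = Q + (0, -6.5) = (-40.6, -6.50). Since CS ⟂ ST (tangency), |CT| = √(6.5² + 30.5²) = 31.2 regardless of where S sits on A1. So T lies on both circle(U, 59.44) and circle(C, 31.2); the below-UQ intersection is T = (-46.4, -37.1). S is the foot of the tangent from T: S = (-47.1, -6.65).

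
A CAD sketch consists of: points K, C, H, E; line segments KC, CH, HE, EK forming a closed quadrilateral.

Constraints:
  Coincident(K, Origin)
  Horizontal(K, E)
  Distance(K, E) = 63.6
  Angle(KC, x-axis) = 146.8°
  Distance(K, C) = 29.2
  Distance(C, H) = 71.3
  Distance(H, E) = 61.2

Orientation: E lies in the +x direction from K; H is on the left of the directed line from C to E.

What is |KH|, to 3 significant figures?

65.0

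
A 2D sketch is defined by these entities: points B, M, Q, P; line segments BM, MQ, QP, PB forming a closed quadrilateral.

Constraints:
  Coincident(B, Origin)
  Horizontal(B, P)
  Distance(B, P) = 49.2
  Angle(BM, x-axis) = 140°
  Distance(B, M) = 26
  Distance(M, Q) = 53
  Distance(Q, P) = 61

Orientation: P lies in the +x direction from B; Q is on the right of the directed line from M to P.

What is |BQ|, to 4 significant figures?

33.23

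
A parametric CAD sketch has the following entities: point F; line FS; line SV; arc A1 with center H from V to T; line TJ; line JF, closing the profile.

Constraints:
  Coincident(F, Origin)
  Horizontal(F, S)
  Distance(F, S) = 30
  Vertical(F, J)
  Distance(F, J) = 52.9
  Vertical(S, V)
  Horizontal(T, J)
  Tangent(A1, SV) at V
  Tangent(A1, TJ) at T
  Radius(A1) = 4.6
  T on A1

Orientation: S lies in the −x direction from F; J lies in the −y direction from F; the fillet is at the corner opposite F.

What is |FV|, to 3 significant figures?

56.9

The virtual corner opposite F is at (-30.0, -52.9). Tangency of A1 to SV means the radius HV is perpendicular to SV and the tangent condition forces HT to be normal to TJ, with radius 4.6, so the center H sits 4.6 in from both sides at H = (-25.4, -48.3). That places the tangent points at V = (-30.0, -48.3) on SV and T = (-25.4, -52.9) on TJ. Then |FV| = |V − F| = 56.9.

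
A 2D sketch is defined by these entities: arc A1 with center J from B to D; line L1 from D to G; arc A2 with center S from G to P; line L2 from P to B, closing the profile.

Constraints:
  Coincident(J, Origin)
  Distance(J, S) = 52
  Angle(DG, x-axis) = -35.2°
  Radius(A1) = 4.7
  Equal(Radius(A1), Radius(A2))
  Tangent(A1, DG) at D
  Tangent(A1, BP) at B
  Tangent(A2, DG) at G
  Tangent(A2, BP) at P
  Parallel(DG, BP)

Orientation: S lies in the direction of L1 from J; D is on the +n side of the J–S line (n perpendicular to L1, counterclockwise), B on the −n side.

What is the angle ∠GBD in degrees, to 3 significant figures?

79.8°

Tangency of A1 to both parallel lines with radius 4.7 puts D and B at J ± 4.7·n: D = (2.71, 3.84), B = (-2.71, -3.84). Equal radii place G and P the same way about S: G = S + 4.7·n = (45.2, -26.1), P = S − 4.7·n = (39.8, -33.8). Then cos ∠GBD = BG·BD / (|BG||BD|), giving 79.8°.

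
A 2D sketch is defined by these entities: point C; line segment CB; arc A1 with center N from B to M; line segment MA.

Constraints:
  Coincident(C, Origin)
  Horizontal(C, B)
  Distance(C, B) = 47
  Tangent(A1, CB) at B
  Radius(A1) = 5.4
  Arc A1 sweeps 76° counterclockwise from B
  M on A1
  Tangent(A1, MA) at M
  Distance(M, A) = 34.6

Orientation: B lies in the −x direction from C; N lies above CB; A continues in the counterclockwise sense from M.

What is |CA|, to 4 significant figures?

50.33

C is at the origin; CB is horizontal with |CB| = 47.0 and B on the −x side, so B = (-47.00, 0.000). The tangent condition forces NB to be normal to CB, so N = B + (0, 5.4) = (-47.00, 5.400). On A1, B sits at bearing -90° from N; a 76° counterclockwise sweep puts M at bearing -14°, so M = N + 5.4·(cos -14°, sin -14°) = (-41.76, 4.094). A1 meets MA tangentially, so NM is at right angles to MA, so MA runs along (−sin -14°, cos -14°); with |MA| = 34.6, A = (-33.39, 37.67). Then |CA| = |A − C| = 50.33.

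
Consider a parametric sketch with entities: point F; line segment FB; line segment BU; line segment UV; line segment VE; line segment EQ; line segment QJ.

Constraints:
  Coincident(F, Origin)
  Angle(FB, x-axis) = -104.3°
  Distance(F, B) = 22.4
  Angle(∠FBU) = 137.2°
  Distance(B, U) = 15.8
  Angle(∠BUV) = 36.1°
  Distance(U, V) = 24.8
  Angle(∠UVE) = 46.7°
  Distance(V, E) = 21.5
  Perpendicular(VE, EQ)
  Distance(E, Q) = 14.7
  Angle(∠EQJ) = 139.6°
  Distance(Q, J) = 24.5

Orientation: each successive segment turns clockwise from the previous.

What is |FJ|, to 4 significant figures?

46.04

F is at the origin; FB runs at -104.3° with length 22.4, so B = (-5.533, -21.71). ∠FBU = 137.2° gives BU at -147.1° from the x-axis; with |BU| = 15.8, U = (-18.80, -30.29). ∠BUV = 36.1° gives UV at 69.00° from the x-axis; with |UV| = 24.8, V = (-9.911, -7.135). ∠UVE = 46.7° gives VE at -64.30° from the x-axis; with |VE| = 21.5, E = (-0.5876, -26.51). The perpendicularity gives EQ at right angles to VE, so EQ runs at -154.3°; with |EQ| = 14.7, Q = (-13.83, -32.88). ∠EQJ = 139.6° gives QJ at 165.3° from the x-axis; with |QJ| = 24.5, J = (-37.53, -26.67). Then |FJ| = |J − F| = 46.04.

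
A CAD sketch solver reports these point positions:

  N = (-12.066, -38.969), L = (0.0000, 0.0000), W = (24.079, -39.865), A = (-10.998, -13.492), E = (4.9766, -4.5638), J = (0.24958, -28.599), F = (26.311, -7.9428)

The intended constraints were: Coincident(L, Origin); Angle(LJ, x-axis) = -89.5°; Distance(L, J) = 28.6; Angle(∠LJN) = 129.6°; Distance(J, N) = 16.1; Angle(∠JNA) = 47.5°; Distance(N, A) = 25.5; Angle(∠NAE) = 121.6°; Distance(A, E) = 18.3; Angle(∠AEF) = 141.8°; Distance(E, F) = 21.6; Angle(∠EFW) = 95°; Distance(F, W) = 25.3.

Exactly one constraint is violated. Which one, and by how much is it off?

Distance(F, W) = 25.3 — off by 6.70.

L = (0.00, 0.00) ✓; LJ at -89.50° ✓; |LJ| = 28.60 ✓; ∠LJN = 129.6° ✓; |JN| = 16.10 ✓; ∠JNA = 47.50° ✓; |NA| = 25.50 ✓; ∠NAE = 121.6° ✓; |AE| = 18.30 ✓; ∠AEF = 141.8° ✓; |EF| = 21.60 ✓; ∠EFW = 95.00° ✓; |FW| = 32.00 ✗.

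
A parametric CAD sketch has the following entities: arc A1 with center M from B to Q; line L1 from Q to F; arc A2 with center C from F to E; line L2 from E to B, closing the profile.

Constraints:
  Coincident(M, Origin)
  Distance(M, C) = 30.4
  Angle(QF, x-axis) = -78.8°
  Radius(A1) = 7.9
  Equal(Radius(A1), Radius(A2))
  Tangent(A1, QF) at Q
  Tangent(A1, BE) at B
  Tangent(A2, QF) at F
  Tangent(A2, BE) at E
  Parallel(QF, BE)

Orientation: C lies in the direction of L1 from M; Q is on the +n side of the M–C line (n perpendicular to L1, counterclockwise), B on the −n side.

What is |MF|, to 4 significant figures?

31.41

The slot axis is L1's direction at -78.8°, so u = (cos -78.8°, sin -78.8°) = (0.1942, -0.9810) and n = (−sin -78.8°, cos -78.8°) = (0.9810, 0.1942). M is at the origin and C lies 30.4 along u from M, so C = 30.4·u = (5.905, -29.82). Tangency of A1 to both parallel lines with radius 7.9 puts Q and B at M ± 7.9·n: Q = (7.750, 1.534), B = (-7.750, -1.534). Equal radii place F and E the same way about C: F = C + 7.9·n = (13.65, -28.29), E = C − 7.9·n = (-1.845, -31.36). Then |MF| = |F − M| = 31.41.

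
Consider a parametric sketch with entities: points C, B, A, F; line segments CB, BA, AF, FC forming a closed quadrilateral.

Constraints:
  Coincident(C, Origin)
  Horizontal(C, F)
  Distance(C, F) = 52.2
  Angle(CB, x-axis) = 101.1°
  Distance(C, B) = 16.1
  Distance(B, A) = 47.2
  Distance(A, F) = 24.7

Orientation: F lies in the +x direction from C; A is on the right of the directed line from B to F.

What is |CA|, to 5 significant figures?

35.926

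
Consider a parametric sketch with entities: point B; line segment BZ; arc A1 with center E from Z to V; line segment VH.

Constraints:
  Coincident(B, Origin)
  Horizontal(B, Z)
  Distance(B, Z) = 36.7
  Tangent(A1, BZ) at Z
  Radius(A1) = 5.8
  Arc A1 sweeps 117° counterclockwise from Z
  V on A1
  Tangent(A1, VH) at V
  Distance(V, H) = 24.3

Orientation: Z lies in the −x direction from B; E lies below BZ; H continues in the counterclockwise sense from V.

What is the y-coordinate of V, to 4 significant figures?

-8.433

B is at the origin; BZ is horizontal with |BZ| = 36.7 and Z on the −x side, so Z = (-36.70, 0.000). Since A1 is tangent to BZ there, EZ ⟂ BZ, so E = Z + (0, -5.8) = (-36.70, -5.800). On A1, Z sits at bearing 90° from E; a 117° counterclockwise sweep puts V at bearing 207°, so V = E + 5.8·(cos 207°, sin 207°) = (-41.87, -8.433). So V.y = -8.433.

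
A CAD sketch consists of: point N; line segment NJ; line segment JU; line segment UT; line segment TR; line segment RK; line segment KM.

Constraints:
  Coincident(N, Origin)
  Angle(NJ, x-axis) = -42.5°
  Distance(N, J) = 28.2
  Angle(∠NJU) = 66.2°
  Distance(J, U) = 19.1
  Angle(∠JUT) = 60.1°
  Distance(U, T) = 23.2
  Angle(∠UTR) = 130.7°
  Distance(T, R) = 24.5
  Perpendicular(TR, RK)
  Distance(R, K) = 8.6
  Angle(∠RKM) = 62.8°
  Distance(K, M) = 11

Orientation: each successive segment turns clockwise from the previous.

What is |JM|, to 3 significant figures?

20.8

TR ⟂ RK, so RK runs at -55.5°; with |RK| = 8.6, K = (30.9, 3.12). ∠RKM = 62.8° gives KM at -173° from the x-axis; with |KM| = 11.0, M = (20.0, 1.73). Then |JM| = |M − J| = 20.8.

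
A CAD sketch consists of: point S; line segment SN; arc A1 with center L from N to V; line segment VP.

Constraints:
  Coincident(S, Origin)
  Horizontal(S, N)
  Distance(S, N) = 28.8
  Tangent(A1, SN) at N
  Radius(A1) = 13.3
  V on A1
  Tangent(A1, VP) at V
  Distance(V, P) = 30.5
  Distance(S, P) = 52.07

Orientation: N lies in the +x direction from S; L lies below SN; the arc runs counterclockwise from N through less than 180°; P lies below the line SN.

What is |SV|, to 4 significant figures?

23.17

Checks: |LV| = 13.30 ✓; ∠(LV, VP) = 90.00° ✓; |VP| = 30.50 ✓; |SP| = 52.07 ✓.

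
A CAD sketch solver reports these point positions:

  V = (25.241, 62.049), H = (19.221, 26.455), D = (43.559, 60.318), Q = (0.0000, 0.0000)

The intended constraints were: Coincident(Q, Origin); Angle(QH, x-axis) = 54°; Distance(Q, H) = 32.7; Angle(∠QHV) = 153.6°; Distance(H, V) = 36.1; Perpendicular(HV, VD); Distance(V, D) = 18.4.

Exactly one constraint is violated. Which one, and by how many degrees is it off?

Perpendicular(HV, VD) — off by 4.20°.

Q = (0.00, 0.00) ✓; QH at 54.00° ✓; |QH| = 32.70 ✓; ∠QHV = 153.6° ✓; |HV| = 36.10 ✓; ∠(HV, VD) = 85.80° ✗; |VD| = 18.40 ✓.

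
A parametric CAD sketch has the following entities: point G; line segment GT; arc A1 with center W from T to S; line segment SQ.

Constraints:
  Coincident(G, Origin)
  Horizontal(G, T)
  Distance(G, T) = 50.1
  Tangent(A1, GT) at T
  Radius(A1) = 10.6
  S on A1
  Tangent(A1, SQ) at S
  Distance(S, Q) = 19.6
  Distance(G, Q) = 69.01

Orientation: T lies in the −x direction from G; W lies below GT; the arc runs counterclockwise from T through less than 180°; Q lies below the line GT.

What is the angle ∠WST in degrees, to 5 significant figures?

47.858°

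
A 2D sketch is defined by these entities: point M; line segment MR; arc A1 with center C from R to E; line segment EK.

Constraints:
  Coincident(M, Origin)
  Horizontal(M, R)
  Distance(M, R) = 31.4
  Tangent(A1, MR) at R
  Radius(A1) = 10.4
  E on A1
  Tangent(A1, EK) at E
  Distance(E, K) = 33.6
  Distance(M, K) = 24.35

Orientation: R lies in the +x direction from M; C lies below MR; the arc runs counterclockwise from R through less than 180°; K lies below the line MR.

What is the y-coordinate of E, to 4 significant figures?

-2.496

Checks: |CE| = 10.40 ✓; ∠(CE, EK) = 90.00° ✓; |EK| = 33.60 ✓; |MK| = 24.35 ✓.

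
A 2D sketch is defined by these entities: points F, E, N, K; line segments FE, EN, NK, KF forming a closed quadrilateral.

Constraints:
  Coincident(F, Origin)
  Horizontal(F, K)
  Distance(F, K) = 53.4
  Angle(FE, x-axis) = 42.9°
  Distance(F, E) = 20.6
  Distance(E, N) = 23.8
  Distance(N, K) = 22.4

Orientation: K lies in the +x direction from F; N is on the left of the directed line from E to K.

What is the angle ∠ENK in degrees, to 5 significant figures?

123.99°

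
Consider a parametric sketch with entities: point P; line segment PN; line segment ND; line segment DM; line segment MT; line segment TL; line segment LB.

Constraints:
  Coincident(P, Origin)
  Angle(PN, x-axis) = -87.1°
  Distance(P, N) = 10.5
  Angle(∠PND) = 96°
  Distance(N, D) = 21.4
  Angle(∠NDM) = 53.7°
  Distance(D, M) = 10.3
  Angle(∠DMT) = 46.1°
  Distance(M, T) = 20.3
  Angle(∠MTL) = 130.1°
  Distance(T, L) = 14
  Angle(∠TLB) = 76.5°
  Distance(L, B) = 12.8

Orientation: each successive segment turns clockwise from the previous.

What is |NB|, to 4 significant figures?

30.93

P is at the origin; PN runs at -87.1° with length 10.5, so N = (0.5312, -10.49). ∠PND = 96.0° gives ND at -171.1° from the x-axis; with |ND| = 21.4, D = (-20.61, -13.80). ∠NDM = 53.7° gives DM at 62.60° from the x-axis; with |DM| = 10.3, M = (-15.87, -4.653). ∠DMT = 46.1° gives MT at -71.30° from the x-axis; with |MT| = 20.3, T = (-9.363, -23.88). ∠MTL = 130.1° gives TL at -121.2° from the x-axis; with |TL| = 14.0, L = (-16.61, -35.86). ∠TLB = 76.5° gives LB at 135.3° from the x-axis; with |LB| = 12.8, B = (-25.71, -26.85). Then |NB| = |B − N| = 30.93.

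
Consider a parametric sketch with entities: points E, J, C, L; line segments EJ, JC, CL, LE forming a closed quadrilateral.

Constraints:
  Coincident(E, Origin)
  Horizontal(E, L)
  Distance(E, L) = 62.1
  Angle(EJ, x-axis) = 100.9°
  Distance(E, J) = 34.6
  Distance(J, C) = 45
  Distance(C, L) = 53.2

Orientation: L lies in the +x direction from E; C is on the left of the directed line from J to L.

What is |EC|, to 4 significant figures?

59.35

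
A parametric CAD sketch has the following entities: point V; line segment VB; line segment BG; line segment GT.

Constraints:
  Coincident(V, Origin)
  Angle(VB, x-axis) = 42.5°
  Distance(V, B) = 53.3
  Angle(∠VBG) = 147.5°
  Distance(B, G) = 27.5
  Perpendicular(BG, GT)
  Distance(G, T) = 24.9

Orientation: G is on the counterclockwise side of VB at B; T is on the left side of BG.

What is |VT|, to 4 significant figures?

72.55

V is at the origin; VB runs at 42.5° with length 53.3, so B = 53.3·(cos 42.5°, sin 42.5°) = (39.30, 36.01). ∠VBG = 147.5°, so BG runs at 42.5° + (180° − 147.5°) = 75.00° from the x-axis; with |BG| = 27.5, G = B + 27.5·(cos 75.00°, sin 75.00°) = (46.41, 62.57). BG is perpendicular to GT; with |GT| = 24.9 on the left of BG, T = G + 24.9·(-0.9659, 0.2588) = (22.36, 69.02). Then |VT| = |T − V| = 72.55.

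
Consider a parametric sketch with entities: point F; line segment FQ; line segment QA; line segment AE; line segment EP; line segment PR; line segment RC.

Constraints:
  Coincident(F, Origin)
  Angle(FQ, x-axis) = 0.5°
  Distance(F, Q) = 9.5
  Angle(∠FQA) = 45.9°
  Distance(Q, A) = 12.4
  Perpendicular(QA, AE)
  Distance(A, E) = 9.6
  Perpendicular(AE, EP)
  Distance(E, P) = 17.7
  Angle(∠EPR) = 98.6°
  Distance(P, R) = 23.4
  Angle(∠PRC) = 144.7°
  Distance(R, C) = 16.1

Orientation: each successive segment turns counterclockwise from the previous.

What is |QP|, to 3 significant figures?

11.0

F is at the origin; FQ runs at 0.5° with length 9.5, so Q = (9.50, 0.0829). ∠FQA = 45.9° gives QA at 135° from the x-axis; with |QA| = 12.4, A = (0.793, 8.91). QA ⟂ AE, so AE runs at -135°; with |AE| = 9.6, E = (-6.04, 2.17). AE ⟂ EP, so EP runs at -45.4°; with |EP| = 17.7, P = (6.39, -10.4). Then |QP| = |P − Q| = 11.0.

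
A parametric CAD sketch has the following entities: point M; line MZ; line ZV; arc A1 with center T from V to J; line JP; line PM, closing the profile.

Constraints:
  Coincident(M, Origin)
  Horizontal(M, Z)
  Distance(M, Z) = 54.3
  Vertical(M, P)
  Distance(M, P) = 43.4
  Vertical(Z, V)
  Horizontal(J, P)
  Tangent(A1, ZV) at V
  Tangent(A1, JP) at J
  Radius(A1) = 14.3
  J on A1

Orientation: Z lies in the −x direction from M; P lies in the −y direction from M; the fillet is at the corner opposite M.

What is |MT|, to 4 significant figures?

49.47

M is at the origin; M and Z share the same y with |MZ| = 54.3 and Z on the −x side, so Z = (-54.30, 0.000). M and P share the same x with |MP| = 43.4 and P on the −y side, so P = (0.000, -43.40). The virtual corner opposite M is at (-54.30, -43.40). Since A1 is tangent to ZV there, TV ⟂ ZV and A1 meets JP tangentially, so TJ is at right angles to JP, with radius 14.3, so the center T sits 14.3 in from both sides at T = (-40.00, -29.10). Then |MT| = |T − M| = 49.47.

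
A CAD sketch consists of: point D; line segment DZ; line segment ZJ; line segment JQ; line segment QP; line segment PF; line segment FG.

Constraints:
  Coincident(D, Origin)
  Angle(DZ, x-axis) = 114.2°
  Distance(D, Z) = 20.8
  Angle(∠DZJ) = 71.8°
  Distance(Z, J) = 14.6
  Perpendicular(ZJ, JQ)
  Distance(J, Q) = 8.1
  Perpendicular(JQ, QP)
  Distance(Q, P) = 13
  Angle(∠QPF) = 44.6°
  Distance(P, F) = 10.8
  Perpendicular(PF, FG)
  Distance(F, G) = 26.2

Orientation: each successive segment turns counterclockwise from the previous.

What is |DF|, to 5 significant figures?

19.444

D is at the origin; DZ runs at 114.2° with length 20.8, so Z = (-8.5264, 18.972). ∠DZJ = 71.8° gives ZJ at -137.60° from the x-axis; with |ZJ| = 14.6, J = (-19.308, 9.1273). ZJ ⟂ JQ, so JQ runs at -47.600°; with |JQ| = 8.1, Q = (-13.846, 3.1458). JQ is perpendicular to QP, so QP runs at 42.400°; with |QP| = 13.0, P = (-4.2461, 11.912). ∠QPF = 44.6° gives PF at 177.80° from the x-axis; with |PF| = 10.8, F = (-15.038, 12.326). Then |DF| = |F − D| = 19.444.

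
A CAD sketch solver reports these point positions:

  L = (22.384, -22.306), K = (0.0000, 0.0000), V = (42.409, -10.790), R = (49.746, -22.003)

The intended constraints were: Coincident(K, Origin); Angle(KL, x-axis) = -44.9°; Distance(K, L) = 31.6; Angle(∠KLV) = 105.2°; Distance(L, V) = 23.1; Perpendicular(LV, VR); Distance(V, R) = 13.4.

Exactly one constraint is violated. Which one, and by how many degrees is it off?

Perpendicular(LV, VR) — off by 3.30°.

K = (0.00, 0.00) ✓; KL at -44.90° ✓; |KL| = 31.60 ✓; ∠KLV = 105.2° ✓; |LV| = 23.10 ✓; ∠(LV, VR) = 86.70° ✗; |VR| = 13.40 ✓.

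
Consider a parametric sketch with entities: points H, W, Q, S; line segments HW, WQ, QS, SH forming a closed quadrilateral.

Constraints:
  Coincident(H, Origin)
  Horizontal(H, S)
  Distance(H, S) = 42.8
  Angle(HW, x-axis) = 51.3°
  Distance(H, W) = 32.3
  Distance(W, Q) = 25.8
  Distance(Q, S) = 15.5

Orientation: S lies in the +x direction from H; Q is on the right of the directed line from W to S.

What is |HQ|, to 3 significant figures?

27.3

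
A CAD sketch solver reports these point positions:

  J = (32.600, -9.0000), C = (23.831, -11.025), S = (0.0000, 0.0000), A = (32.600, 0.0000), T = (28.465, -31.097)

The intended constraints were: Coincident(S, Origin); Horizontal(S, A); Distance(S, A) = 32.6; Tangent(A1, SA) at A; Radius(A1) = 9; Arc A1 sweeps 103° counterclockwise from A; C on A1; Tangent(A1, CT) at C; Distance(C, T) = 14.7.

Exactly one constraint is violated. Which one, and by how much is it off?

Distance(C, T) = 14.7 — off by 5.90.

S = (0.00, 0.00) ✓; S.y = 0.00, A.y = 0.00 ✓; |SA| = 32.60 ✓; ∠(JA, AS) = 90.00° ✓; |JA| = 9.000 ✓; bearing(J→C) − bearing(J→A) = 103.0° ✓; |JC| = 9.000 ✓; ∠(JC, CT) = 90.00° ✓; |CT| = 20.60 ✗.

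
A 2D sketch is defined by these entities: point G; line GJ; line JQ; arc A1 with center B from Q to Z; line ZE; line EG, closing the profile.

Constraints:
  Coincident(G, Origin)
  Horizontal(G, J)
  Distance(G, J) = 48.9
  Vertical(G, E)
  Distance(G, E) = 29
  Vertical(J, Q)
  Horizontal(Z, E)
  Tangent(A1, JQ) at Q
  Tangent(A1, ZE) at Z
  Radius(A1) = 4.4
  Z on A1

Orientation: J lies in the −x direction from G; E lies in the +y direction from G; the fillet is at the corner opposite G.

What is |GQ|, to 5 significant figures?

54.739

G is at the origin; GJ is horizontal with |GJ| = 48.9 and J on the −x side, so J = (-48.900, 0.0000). GE is vertical with |GE| = 29.0 and E on the +y side, so E = (0.0000, 29.000). The virtual corner opposite G is at (-48.900, 29.000). The tangent condition forces BQ to be normal to JQ and tangency of A1 to ZE means the radius BZ is perpendicular to ZE, with radius 4.4, so the center B sits 4.4 in from both sides at B = (-44.500, 24.600). That places the tangent points at Q = (-48.900, 24.600) on JQ and Z = (-44.500, 29.000) on ZE. Then |GQ| = |Q − G| = 54.739.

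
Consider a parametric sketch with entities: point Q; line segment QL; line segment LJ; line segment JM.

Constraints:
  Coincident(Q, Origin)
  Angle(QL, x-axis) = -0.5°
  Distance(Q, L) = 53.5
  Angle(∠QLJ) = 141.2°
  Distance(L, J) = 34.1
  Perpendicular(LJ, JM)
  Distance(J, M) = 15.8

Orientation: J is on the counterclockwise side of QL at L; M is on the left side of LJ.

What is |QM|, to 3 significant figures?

77.8

∠QLJ = 141.2°, so LJ runs at -0.5° + (180° − 141.2°) = 38.3° from the x-axis; with |LJ| = 34.1, J = L + 34.1·(cos 38.3°, sin 38.3°) = (80.3, 20.7). LJ is perpendicular to JM; with |JM| = 15.8 on the left of LJ, M = J + 15.8·(-0.620, 0.785) = (70.5, 33.1). Then |QM| = |M − Q| = 77.8.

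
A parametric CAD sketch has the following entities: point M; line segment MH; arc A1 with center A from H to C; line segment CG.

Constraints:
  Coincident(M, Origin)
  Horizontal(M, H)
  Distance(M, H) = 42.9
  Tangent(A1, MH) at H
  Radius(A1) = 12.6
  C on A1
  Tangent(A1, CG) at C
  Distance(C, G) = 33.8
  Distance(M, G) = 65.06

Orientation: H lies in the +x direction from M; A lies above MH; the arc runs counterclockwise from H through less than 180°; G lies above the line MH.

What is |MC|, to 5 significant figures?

57.292

Checks: M = (0.00, 0.00) ✓; |AC| = 12.60 ✓; ∠(AC, CG) = 90.00° ✓; |CG| = 33.80 ✓; |MG| = 65.06 ✓.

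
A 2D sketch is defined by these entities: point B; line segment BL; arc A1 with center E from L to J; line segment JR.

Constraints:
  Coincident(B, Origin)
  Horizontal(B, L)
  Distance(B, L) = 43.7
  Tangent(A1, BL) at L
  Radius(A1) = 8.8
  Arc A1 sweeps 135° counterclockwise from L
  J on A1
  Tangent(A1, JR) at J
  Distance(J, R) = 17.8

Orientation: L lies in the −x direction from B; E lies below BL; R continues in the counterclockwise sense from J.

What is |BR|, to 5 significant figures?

46.435

On A1, L sits at bearing 90° from E; a 135° counterclockwise sweep puts J at bearing 225°, so J = E + 8.8·(cos 225°, sin 225°) = (-49.923, -15.023). The tangent condition forces EJ to be normal to JR, so JR runs along (−sin 225°, cos 225°); with |JR| = 17.8, R = (-37.336, -27.609). Then |BR| = |R − B| = 46.435.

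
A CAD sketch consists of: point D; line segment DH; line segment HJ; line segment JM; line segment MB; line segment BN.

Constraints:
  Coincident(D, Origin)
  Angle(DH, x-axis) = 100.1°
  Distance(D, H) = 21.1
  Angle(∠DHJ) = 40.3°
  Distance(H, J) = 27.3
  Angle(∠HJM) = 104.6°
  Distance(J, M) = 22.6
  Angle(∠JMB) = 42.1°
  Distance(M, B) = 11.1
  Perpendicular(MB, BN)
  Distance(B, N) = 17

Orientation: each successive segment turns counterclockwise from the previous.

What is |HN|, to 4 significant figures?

33.09

∠JMB = 42.1° gives MB at 93.10° from the x-axis; with |MB| = 11.1, B = (-1.997, -7.663). MB ⟂ BN, so BN runs at -176.9°; with |BN| = 17.0, N = (-18.97, -8.582). Then |HN| = |N − H| = 33.09.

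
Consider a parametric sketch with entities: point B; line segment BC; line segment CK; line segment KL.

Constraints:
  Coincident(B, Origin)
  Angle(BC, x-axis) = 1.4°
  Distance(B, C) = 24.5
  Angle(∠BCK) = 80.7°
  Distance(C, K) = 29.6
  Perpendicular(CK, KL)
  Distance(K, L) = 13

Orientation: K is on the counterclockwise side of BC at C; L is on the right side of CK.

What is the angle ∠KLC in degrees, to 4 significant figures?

66.29°

B is at the origin; BC runs at 1.4° with length 24.5, so C = 24.5·(cos 1.4°, sin 1.4°) = (24.49, 0.5986). ∠BCK = 80.7°, so CK runs at 1.4° + (180° − 80.7°) = 100.7° from the x-axis; with |CK| = 29.6, K = C + 29.6·(cos 100.7°, sin 100.7°) = (19.00, 29.68). CK ⟂ KL; with |KL| = 13.0 on the right of CK, L = K + 13.0·(0.9826, 0.1857) = (31.77, 32.10). Then cos ∠KLC = LK·LC / (|LK||LC|), giving 66.29°.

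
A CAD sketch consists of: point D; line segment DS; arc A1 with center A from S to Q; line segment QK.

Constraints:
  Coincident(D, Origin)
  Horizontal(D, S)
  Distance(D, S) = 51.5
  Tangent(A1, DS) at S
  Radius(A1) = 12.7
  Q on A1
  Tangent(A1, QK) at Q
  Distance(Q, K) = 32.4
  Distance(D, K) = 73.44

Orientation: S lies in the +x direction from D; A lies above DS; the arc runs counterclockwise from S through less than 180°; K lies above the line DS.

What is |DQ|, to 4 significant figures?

65.74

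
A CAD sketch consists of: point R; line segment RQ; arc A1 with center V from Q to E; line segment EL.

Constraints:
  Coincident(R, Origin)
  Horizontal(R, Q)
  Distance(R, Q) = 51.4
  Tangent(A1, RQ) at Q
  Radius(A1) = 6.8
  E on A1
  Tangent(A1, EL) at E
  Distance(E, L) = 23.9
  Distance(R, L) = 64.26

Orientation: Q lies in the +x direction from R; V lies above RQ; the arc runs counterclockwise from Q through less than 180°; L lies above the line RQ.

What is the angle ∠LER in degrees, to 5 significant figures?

92.441°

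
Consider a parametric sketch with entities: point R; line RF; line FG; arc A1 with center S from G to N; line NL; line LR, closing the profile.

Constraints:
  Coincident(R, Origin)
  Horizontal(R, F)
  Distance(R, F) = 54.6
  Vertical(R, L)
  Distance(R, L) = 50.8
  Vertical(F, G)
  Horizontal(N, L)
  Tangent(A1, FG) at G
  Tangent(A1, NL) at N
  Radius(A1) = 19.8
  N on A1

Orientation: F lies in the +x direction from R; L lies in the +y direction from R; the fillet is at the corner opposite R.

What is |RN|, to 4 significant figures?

61.58

R is at the origin; RF is horizontal with |RF| = 54.6 and F on the +x side, so F = (54.60, 0.000). RL is vertical with |RL| = 50.8 and L on the +y side, so L = (0.000, 50.80). The virtual corner opposite R is at (54.60, 50.80). The tangent condition forces SG to be normal to FG and since A1 is tangent to NL there, SN ⟂ NL, with radius 19.8, so the center S sits 19.8 in from both sides at S = (34.80, 31.00). That places the tangent points at G = (54.60, 31.00) on FG and N = (34.80, 50.80) on NL. Then |RN| = |N − R| = 61.58.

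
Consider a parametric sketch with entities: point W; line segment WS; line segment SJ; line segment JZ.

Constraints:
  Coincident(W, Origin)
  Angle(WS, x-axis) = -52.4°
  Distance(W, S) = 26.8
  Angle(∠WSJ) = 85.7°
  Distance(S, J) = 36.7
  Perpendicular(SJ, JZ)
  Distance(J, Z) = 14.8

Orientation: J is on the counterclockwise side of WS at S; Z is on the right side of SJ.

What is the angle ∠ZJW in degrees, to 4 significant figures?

127.6°

W is at the origin; WS runs at -52.4° with length 26.8, so S = 26.8·(cos -52.4°, sin -52.4°) = (16.35, -21.23). ∠WSJ = 85.7°, so SJ runs at -52.4° + (180° − 85.7°) = 41.90° from the x-axis; with |SJ| = 36.7, J = S + 36.7·(cos 41.90°, sin 41.90°) = (43.67, 3.276). The perpendicularity gives JZ at right angles to SJ; with |JZ| = 14.8 on the right of SJ, Z = J + 14.8·(0.6678, -0.7443) = (53.55, -7.740). Then cos ∠ZJW = JZ·JW / (|JZ||JW|), giving 127.6°.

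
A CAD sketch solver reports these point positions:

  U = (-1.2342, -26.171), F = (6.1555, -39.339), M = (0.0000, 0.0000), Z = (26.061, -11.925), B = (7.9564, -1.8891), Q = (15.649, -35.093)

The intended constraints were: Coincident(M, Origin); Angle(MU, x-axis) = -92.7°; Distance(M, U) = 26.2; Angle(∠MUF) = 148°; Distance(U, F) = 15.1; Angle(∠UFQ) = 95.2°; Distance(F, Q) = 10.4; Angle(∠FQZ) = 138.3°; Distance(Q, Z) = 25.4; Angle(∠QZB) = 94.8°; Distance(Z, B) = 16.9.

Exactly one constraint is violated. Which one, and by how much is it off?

Distance(Z, B) = 16.9 — off by 3.80.

M = (0.00, 0.00) ✓; MU at -92.70° ✓; |MU| = 26.20 ✓; ∠MUF = 148.0° ✓; |UF| = 15.10 ✓; ∠UFQ = 95.20° ✓; |FQ| = 10.40 ✓; ∠FQZ = 138.3° ✓; |QZ| = 25.40 ✓; ∠QZB = 94.80° ✓; |ZB| = 20.70 ✗.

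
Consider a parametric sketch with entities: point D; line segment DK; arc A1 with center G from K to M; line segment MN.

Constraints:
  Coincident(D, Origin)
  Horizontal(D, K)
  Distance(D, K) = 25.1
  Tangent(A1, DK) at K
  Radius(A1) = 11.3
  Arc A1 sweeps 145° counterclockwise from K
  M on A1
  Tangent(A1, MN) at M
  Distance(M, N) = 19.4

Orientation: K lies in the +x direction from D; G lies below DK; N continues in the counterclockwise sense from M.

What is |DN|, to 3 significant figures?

46.8

D is at the origin; D and K share the same y with |DK| = 25.1 and K on the +x side, so K = (25.1, 0.00). The tangent condition forces GK to be normal to DK, so G = K + (0, -11.3) = (25.1, -11.3). On A1, K sits at bearing 90° from G; a 145° counterclockwise sweep puts M at bearing 235°, so M = G + 11.3·(cos 235°, sin 235°) = (18.6, -20.6). The tangent condition forces GM to be normal to MN, so MN runs along (−sin 235°, cos 235°); with |MN| = 19.4, N = (34.5, -31.7). Then |DN| = |N − D| = 46.8.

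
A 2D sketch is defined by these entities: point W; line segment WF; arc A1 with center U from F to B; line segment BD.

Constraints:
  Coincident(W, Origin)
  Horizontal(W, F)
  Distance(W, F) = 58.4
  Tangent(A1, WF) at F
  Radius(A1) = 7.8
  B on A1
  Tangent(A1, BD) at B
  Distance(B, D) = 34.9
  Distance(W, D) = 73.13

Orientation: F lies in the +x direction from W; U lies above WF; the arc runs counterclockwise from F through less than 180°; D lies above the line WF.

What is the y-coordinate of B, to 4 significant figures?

9.428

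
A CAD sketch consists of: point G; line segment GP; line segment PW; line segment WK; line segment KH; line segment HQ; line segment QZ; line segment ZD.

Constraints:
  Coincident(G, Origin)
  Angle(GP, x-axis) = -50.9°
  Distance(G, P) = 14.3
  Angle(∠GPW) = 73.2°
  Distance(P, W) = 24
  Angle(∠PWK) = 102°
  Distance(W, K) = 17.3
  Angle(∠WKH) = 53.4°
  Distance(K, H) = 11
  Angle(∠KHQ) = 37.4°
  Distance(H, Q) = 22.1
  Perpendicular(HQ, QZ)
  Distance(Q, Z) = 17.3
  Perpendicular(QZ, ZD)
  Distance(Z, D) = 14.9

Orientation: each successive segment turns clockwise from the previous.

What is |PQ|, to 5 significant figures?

39.848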